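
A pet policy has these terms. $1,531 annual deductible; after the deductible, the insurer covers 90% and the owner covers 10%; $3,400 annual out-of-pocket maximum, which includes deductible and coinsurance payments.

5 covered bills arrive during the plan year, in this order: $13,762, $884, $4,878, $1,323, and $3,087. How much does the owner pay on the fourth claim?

Claim 1 — $13,762: $1,531 to deductible, leaving $12,231; 10% of $12,231 = $1,223.10. Cost to owner: $2,754.10. OOP to date $2,754.10.
Claim 2 — $884: deductible met; 10% of $884 = $88.40. Cost to owner: $88.40. OOP to date $2,842.50.
Claim 3 — $4,878: 10% coinsurance on $4,878 = $487.80. Owner owes $487.80 (running OOP $3,330.30).
Claim 4 — $1,323: deductible already satisfied, so owner's share is 10% × $1,323 = $132.30. That would push OOP to $3,462.60, over the $3,400 cap, so owner pays $3,400 − $3,330.30 = $69.70.

$69.70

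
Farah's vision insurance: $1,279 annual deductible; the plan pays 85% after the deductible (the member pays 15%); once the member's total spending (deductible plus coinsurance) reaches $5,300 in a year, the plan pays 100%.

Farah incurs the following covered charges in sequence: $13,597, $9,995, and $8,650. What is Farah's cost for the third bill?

$674.05

Bill 1, $13,597: $1,279 finishes the deductible; $12,318 goes to coinsurance; coinsurance $12,318 × 15% = $1,847.70. Member owes $3,126.70 (running OOP $3,126.70).
Bill 2, $9,995: deductible already satisfied, so member's share is 15% × $9,995 = $1,499.25. Member pays $1,499.25; OOP now $4,625.95.
Bill 3, $8,650: deductible already satisfied, so member's share is 15% × $8,650 = $1,297.50. Adding that to $4,625.95 gives $5,923.45, past the $5,300 cap; member pays only $5,300 − $4,625.95 = $674.05.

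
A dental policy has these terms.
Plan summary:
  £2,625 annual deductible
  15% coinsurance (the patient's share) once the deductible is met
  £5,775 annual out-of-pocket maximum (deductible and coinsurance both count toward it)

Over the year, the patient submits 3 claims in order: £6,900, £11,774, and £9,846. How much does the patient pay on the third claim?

Claim 1 — £6,900: deductible takes £2,625, £4,275 remains; coinsurance £4,275 × 15% = £641.25. Patient pays £3,266.25; OOP now £3,266.25.
Claim 2 — £11,774: deductible already satisfied, so patient's share is 15% × £11,774 = £1,766.10. Patient pays £1,766.10; OOP now £5,032.35.
Claim 3 — £9,846: deductible already satisfied, so patient's share is 15% × £9,846 = £1,476.90. That would push OOP to £6,509.25, over the £5,775 cap, so patient pays £5,775 − £5,032.35 = £742.65.

£742.65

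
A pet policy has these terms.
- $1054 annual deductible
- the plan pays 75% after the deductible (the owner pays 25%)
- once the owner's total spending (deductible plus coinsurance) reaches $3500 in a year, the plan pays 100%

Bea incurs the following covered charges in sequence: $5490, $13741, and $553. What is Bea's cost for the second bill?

$1337

Claim 1 — $5490: $1054 finishes the deductible; $4436 goes to coinsurance; coinsurance $4436 × 25% = $1109. Owner owes $2163 (running OOP $2163).
Claim 2 — $13741: 25% coinsurance on $13741 = $3435.25. Adding that to $2163 gives $5598.25, past the $3500 cap; owner pays only $3500 − $2163 = $1337.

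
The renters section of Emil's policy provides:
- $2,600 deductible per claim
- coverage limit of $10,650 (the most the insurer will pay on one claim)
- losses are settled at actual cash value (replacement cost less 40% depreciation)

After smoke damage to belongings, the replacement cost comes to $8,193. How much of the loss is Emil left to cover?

Actual cash value after 40% depreciation: $8,193 × 60% = $4,915.80.
Less the $2,600 deductible: $4,915.80 − $2,600 = $2,315.80.
$2,315.80 ≤ $10,650, so the limit doesn't bind; insurer pays $2,315.80.
Tenant's share is the uncovered remainder: $8,193 − $2,315.80 = $5,877.20.

$5,877.20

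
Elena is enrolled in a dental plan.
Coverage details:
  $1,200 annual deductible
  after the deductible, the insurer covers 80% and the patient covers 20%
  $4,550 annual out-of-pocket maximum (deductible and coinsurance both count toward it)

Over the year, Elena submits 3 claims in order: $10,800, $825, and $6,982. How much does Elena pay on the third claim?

#1 ($10,800): $1,200 finishes the deductible; $9,600 goes to coinsurance; coinsurance $9,600 × 20% = $1,920. Cost to patient: $3,120. OOP to date $3,120.
#2 ($825): 20% coinsurance on $825 = $165. Cost to patient: $165. OOP to date $3,285.
#3 ($6,982): 20% coinsurance on $6,982 = $1,396.40. That would push OOP to $4,681.40, over the $4,550 cap, so patient pays $4,550 − $3,285 = $1,265.

$1,265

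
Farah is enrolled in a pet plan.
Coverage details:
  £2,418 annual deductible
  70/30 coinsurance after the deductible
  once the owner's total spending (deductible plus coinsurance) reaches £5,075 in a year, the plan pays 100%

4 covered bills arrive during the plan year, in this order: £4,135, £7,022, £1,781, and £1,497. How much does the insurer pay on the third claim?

Bill 1, £4,135: £2,418 to deductible, leaving £1,717; coinsurance £1,717 × 30% = £515.10. Owner owes £2,933.10 (running OOP £2,933.10). Insurer: £4,135 − £2,933.10 = £1,201.90.
Bill 2, £7,022: deductible already satisfied, so owner's share is 30% × £7,022 = £2,106.60. Owner owes £2,106.60 (running OOP £5,039.70). Plan pays £7,022 − £2,106.60 = £4,915.40.
Bill 3, £1,781: deductible met; 30% of £1,781 = £534.30. That would push OOP to £5,574, over the £5,075 cap, so owner pays £5,075 − £5,039.70 = £35.30. Plan pays £1,781 − £35.30 = £1,745.70.

£1,745.70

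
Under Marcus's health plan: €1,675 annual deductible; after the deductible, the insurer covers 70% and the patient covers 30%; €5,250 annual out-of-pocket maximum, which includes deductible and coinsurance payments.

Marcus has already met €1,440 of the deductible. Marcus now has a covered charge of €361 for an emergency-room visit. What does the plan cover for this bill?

Deductible still to meet: €1,675 − €1,440 = €235.
After the €235 deductible portion, €361 − €235 = €126 is subject to coinsurance.
30% of €126 = €37.80 falls to the patient.
So the patient owes €235 + €37.80 = €272.80 before any cap.
Year-to-date out-of-pocket becomes €1,440 + €272.80 = €1,712.80, still under the €5,250 maximum, so no cap applies.
Insurer pays the balance: €361 − €272.80 = €88.20.

€88.20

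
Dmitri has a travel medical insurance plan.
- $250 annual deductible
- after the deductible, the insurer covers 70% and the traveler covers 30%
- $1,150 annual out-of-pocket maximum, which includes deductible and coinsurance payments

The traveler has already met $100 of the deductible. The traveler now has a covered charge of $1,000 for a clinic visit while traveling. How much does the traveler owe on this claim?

$100 of the $250 deductible is already met, leaving $150.
That leaves $1,000 − $150 = $850 for coinsurance.
Coinsurance: $850 × 30% = $255.
So the traveler owes $150 + $255 = $405 before any cap.
Total out-of-pocket so far would be $100 + $405 = $505, below the $1,150 cap — no reduction.

$405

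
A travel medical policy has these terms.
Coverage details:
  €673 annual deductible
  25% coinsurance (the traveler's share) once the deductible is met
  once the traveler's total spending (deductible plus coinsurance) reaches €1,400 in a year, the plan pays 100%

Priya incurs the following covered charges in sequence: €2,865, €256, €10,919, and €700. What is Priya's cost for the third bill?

€115

Claim 1 — €2,865: €673 to deductible, leaving €2,192; 25% of €2,192 = €548. Cost to traveler: €1,221. OOP to date €1,221.
Claim 2 — €256: deductible met; 25% of €256 = €64. Traveler owes €64 (running OOP €1,285).
Claim 3 — €10,919: deductible met; 25% of €10,919 = €2,729.75. Adding that to €1,285 gives €4,014.75, past the €1,400 cap; traveler pays only €1,400 − €1,285 = €115.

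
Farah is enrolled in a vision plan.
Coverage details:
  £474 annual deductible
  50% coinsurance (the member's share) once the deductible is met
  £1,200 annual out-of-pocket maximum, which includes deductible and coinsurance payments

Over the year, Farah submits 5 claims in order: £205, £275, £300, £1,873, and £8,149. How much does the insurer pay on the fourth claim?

£1,300

Claim 1 (£205): entire amount goes to the deductible. Member owes £205 (running OOP £205). Insurer: £205 − £205 = £0.
Claim 2 (£275): deductible takes £269, £6 remains; member's 50% is £3. Member pays £272; OOP now £477. Insurer: £275 − £272 = £3.
Claim 3 (£300): deductible already satisfied, so member's share is 50% × £300 = £150. Member owes £150 (running OOP £627). Plan pays £300 − £150 = £150.
Claim 4 (£1,873): deductible met; 50% of £1,873 = £936.50. OOP would hit £1,563.50 > £1,200, so the cap limits the member to £1,200 − £627 = £573. Plan pays £1,873 − £573 = £1,300.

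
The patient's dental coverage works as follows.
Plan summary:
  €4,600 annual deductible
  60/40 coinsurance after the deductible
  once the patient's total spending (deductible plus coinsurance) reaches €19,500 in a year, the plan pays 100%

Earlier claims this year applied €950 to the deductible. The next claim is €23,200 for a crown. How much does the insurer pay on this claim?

€11,730

Deductible still to meet: €4,600 − €950 = €3,650.
After the €3,650 deductible portion, €23,200 − €3,650 = €19,550 is subject to coinsurance.
Patient's 40% share of €19,550 is €7,820.
Patient responsibility before any cap: €3,650 + €7,820 = €11,470.
Cumulative spending €950 + €11,470 = €12,420 stays under the €19,500 maximum.
Insurer pays the balance: €23,200 − €11,470 = €11,730.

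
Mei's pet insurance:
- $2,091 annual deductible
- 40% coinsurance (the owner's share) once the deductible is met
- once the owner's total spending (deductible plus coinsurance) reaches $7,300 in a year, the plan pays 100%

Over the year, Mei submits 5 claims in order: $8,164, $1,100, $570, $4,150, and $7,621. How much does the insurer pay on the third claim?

Bill 1, $8,164: deductible takes $2,091, $6,073 remains; owner's 40% is $2,429.20. Owner pays $4,520.20; OOP now $4,520.20. Insurer: $8,164 − $4,520.20 = $3,643.80.
Bill 2, $1,100: deductible met; 40% of $1,100 = $440. Owner pays $440; OOP now $4,960.20. Insurer: $1,100 − $440 = $660.
Bill 3, $570: deductible already satisfied, so owner's share is 40% × $570 = $228. Cost to owner: $228. OOP to date $5,188.20. Plan pays $570 − $228 = $342.

$342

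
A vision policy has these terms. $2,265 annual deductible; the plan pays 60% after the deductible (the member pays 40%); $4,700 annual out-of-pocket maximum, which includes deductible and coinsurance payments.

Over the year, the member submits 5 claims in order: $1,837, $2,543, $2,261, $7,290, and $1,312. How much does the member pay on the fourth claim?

Claim 1 ($1,837): entire amount goes to the deductible. Member pays $1,837; OOP now $1,837.
Claim 2 ($2,543): deductible takes $428, $2,115 remains; 40% of $2,115 = $846. Member pays $1,274; OOP now $3,111.
Claim 3 ($2,261): deductible already satisfied, so member's share is 40% × $2,261 = $904.40. Member pays $904.40; OOP now $4,015.40.
Claim 4 ($7,290): deductible already satisfied, so member's share is 40% × $7,290 = $2,916. That would push OOP to $6,931.40, over the $4,700 cap, so member pays $4,700 − $4,015.40 = $684.60.

$684.60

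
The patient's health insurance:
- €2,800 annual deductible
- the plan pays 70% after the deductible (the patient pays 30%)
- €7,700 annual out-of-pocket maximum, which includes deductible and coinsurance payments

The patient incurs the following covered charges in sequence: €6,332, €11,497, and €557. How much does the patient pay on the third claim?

€167.10

Bill 1, €6,332: €2,800 to deductible, leaving €3,532; coinsurance €3,532 × 30% = €1,059.60. Patient owes €3,859.60 (running OOP €3,859.60).
Bill 2, €11,497: 30% coinsurance on €11,497 = €3,449.10. Patient pays €3,449.10; OOP now €7,308.70.
Bill 3, €557: deductible met; 30% of €557 = €167.10. Patient pays €167.10; OOP now €7,475.80.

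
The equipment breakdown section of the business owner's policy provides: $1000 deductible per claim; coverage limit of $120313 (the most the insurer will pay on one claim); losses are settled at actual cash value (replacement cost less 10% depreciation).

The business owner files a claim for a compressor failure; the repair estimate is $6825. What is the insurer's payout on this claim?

$5142.50

At 10% depreciation, ACV = $6825 − $682.50 = $6142.50.
Less the $1000 deductible: $6142.50 − $1000 = $5142.50.
That's under the $120313 cap, so the insurer reimburses the full $5142.50.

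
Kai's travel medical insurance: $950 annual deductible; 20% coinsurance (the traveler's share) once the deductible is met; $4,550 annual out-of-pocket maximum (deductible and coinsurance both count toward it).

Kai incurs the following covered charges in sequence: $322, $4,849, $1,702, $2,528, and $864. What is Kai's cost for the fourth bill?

$505.60

Claim 1 ($322): all of it applies to the deductible. Traveler pays $322; OOP now $322.
Claim 2 ($4,849): deductible takes $628, $4,221 remains; 20% of $4,221 = $844.20. Traveler owes $1,472.20 (running OOP $1,794.20).
Claim 3 ($1,702): 20% coinsurance on $1,702 = $340.40. Cost to traveler: $340.40. OOP to date $2,134.60.
Claim 4 ($2,528): deductible met; 20% of $2,528 = $505.60. Traveler owes $505.60 (running OOP $2,640.20).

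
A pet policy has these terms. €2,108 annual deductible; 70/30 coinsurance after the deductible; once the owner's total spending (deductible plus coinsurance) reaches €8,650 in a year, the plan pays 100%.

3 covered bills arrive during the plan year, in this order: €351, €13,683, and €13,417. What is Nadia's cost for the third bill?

€2,964.20

Bill 1, €351: entire amount goes to the deductible. Cost to owner: €351. OOP to date €351.
Bill 2, €13,683: €1,757 to deductible, leaving €11,926; coinsurance €11,926 × 30% = €3,577.80. Owner owes €5,334.80 (running OOP €5,685.80).
Bill 3, €13,417: 30% coinsurance on €13,417 = €4,025.10. OOP would hit €9,710.90 > €8,650, so the cap limits the owner to €8,650 − €5,685.80 = €2,964.20.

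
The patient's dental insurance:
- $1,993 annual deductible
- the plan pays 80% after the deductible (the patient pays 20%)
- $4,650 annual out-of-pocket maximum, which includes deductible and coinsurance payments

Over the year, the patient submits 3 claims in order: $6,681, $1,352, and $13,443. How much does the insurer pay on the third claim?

$11,994

Claim 1 ($6,681): $1,993 finishes the deductible; $4,688 goes to coinsurance; coinsurance $4,688 × 20% = $937.60. Patient pays $2,930.60; OOP now $2,930.60. Plan pays $6,681 − $2,930.60 = $3,750.40.
Claim 2 ($1,352): 20% coinsurance on $1,352 = $270.40. Cost to patient: $270.40. OOP to date $3,201. Plan pays $1,352 − $270.40 = $1,081.60.
Claim 3 ($13,443): 20% coinsurance on $13,443 = $2,688.60. Adding that to $3,201 gives $5,889.60, past the $4,650 cap; patient pays only $4,650 − $3,201 = $1,449. Insurer: $13,443 − $1,449 = $11,994.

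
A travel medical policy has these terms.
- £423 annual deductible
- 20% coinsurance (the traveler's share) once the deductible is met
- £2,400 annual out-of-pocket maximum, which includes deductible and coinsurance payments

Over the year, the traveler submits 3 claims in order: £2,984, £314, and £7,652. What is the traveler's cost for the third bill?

Claim 1 — £2,984: deductible takes £423, £2,561 remains; 20% of £2,561 = £512.20. Cost to traveler: £935.20. OOP to date £935.20.
Claim 2 — £314: deductible met; 20% of £314 = £62.80. Traveler owes £62.80 (running OOP £998).
Claim 3 — £7,652: deductible met; 20% of £7,652 = £1,530.40. That would push OOP to £2,528.40, over the £2,400 cap, so traveler pays £2,400 − £998 = £1,402.

£1,402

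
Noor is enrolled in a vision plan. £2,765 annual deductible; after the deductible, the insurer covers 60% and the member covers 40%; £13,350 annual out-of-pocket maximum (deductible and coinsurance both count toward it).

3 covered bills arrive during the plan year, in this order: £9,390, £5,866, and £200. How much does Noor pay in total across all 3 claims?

Claim 1 (£9,390): deductible takes £2,765, £6,625 remains; member's 40% is £2,650. Cost to member: £5,415. OOP to date £5,415.
Claim 2 (£5,866): deductible met; 40% of £5,866 = £2,346.40. Member pays £2,346.40; OOP now £7,761.40.
Claim 3 (£200): 40% coinsurance on £200 = £80. Member pays £80; OOP now £7,841.40.
Summing the member's payments: £5,415 + £2,346.40 + £80 = £7,841.40.

£7,841.40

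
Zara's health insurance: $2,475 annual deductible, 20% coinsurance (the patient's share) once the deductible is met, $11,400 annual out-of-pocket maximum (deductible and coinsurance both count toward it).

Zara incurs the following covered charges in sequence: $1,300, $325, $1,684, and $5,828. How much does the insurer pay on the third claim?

Claim 1 — $1,300: all of it applies to the deductible. Cost to patient: $1,300. OOP to date $1,300. Insurer: $1,300 − $1,300 = $0.
Claim 2 — $325: all of it applies to the deductible. Patient pays $325; OOP now $1,625. Plan pays $325 − $325 = $0.
Claim 3 — $1,684: deductible takes $850, $834 remains; 20% of $834 = $166.80. Patient pays $1,016.80; OOP now $2,641.80. Insurer: $1,684 − $1,016.80 = $667.20.

$667.20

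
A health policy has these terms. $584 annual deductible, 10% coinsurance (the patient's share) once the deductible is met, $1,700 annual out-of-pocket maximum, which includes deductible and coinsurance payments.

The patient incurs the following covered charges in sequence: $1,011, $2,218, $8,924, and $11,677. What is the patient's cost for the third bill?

#1 ($1,011): $584 to deductible, leaving $427; coinsurance $427 × 10% = $42.70. Patient pays $626.70; OOP now $626.70.
#2 ($2,218): deductible met; 10% of $2,218 = $221.80. Patient pays $221.80; OOP now $848.50.
#3 ($8,924): deductible already satisfied, so patient's share is 10% × $8,924 = $892.40. That would push OOP to $1,740.90, over the $1,700 cap, so patient pays $1,700 − $848.50 = $851.50.

$851.50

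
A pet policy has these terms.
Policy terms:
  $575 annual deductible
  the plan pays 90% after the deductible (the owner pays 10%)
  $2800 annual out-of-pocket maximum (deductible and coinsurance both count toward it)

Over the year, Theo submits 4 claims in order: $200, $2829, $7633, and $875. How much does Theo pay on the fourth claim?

#1 ($200): all of it applies to the deductible. Cost to owner: $200. OOP to date $200.
#2 ($2829): $375 finishes the deductible; $2454 goes to coinsurance; owner's 10% is $245.40. Owner owes $620.40 (running OOP $820.40).
#3 ($7633): deductible already satisfied, so owner's share is 10% × $7633 = $763.30. Owner owes $763.30 (running OOP $1583.70).
#4 ($875): deductible met; 10% of $875 = $87.50. Cost to owner: $87.50. OOP to date $1671.20.

$87.50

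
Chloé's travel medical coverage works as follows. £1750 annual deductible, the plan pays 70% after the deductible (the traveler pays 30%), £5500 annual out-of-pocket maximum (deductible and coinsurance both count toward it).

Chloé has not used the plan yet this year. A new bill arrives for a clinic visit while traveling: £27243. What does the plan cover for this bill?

£21743

Nothing has been paid toward the £1750 deductible, so the first £1750 of this charge is applied there.
That leaves £27243 − £1750 = £25493 for coinsurance.
Coinsurance: £25493 × 30% = £7647.90.
That puts the traveler's cost at £1750 + £7647.90 = £9397.90 before any cap.
That would bring total out-of-pocket to £9397.90, past the £5500 cap. The traveler is capped at £5500 − £0 = £5500 on this claim.
The plan picks up £27243 − £5500 = £21743.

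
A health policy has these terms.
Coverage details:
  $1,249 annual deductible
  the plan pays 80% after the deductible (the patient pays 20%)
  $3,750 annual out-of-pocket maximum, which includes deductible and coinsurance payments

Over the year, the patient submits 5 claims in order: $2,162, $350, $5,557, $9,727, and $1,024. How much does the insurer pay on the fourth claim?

$8,590

Bill 1, $2,162: deductible takes $1,249, $913 remains; patient's 20% is $182.60. Patient owes $1,431.60 (running OOP $1,431.60). Insurer: $2,162 − $1,431.60 = $730.40.
Bill 2, $350: 20% coinsurance on $350 = $70. Cost to patient: $70. OOP to date $1,501.60. Insurer: $350 − $70 = $280.
Bill 3, $5,557: deductible already satisfied, so patient's share is 20% × $5,557 = $1,111.40. Patient owes $1,111.40 (running OOP $2,613). Plan pays $5,557 − $1,111.40 = $4,445.60.
Bill 4, $9,727: deductible already satisfied, so patient's share is 20% × $9,727 = $1,945.40. OOP would hit $4,558.40 > $3,750, so the cap limits the patient to $3,750 − $2,613 = $1,137. Insurer: $9,727 − $1,137 = $8,590.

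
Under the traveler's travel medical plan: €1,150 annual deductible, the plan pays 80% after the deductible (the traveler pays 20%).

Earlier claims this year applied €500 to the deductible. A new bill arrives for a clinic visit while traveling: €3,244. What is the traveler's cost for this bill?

€1,168.80

€500 of the €1,150 deductible is already met, leaving €650.
After the €650 deductible portion, €3,244 − €650 = €2,594 is subject to coinsurance.
Coinsurance: €2,594 × 20% = €518.80.
Traveler responsibility: €650 + €518.80 = €1,168.80.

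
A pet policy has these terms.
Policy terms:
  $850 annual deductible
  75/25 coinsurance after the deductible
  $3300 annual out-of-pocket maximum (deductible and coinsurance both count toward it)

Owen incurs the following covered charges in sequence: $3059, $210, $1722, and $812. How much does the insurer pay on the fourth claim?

$609

Claim 1 ($3059): deductible takes $850, $2209 remains; 25% of $2209 = $552.25. Owner pays $1402.25; OOP now $1402.25. Plan pays $3059 − $1402.25 = $1656.75.
Claim 2 ($210): deductible met; 25% of $210 = $52.50. Owner pays $52.50; OOP now $1454.75. Insurer: $210 − $52.50 = $157.50.
Claim 3 ($1722): deductible already satisfied, so owner's share is 25% × $1722 = $430.50. Owner pays $430.50; OOP now $1885.25. Insurer: $1722 − $430.50 = $1291.50.
Claim 4 ($812): deductible met; 25% of $812 = $203. Owner owes $203 (running OOP $2088.25). Insurer: $812 − $203 = $609.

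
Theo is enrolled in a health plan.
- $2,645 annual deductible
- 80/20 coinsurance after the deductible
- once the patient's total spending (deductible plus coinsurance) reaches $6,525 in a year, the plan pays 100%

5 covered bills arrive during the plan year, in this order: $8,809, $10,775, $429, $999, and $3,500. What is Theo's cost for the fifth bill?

Claim 1 ($8,809): deductible takes $2,645, $6,164 remains; 20% of $6,164 = $1,232.80. Cost to patient: $3,877.80. OOP to date $3,877.80.
Claim 2 ($10,775): 20% coinsurance on $10,775 = $2,155. Cost to patient: $2,155. OOP to date $6,032.80.
Claim 3 ($429): 20% coinsurance on $429 = $85.80. Patient pays $85.80; OOP now $6,118.60.
Claim 4 ($999): deductible met; 20% of $999 = $199.80. Patient pays $199.80; OOP now $6,318.40.
Claim 5 ($3,500): deductible already satisfied, so patient's share is 20% × $3,500 = $700. OOP would hit $7,018.40 > $6,525, so the cap limits the patient to $6,525 − $6,318.40 = $206.60.

$206.60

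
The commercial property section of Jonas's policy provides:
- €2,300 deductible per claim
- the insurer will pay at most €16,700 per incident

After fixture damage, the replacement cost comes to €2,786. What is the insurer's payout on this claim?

After the deductible, €2,786 − €2,300 = €486 remains.
That's under the €16,700 cap, so the insurer reimburses the full €486.

€486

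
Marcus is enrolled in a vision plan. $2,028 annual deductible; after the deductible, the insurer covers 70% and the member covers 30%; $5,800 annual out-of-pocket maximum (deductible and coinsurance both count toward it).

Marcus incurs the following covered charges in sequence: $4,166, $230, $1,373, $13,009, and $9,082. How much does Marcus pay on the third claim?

Bill 1, $4,166: deductible takes $2,028, $2,138 remains; coinsurance $2,138 × 30% = $641.40. Member pays $2,669.40; OOP now $2,669.40.
Bill 2, $230: 30% coinsurance on $230 = $69. Member pays $69; OOP now $2,738.40.
Bill 3, $1,373: deductible already satisfied, so member's share is 30% × $1,373 = $411.90. Cost to member: $411.90. OOP to date $3,150.30.

$411.90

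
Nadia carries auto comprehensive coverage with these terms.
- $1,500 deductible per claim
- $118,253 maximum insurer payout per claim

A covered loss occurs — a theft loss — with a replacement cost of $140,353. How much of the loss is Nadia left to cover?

Less the $1,500 deductible: $140,353 − $1,500 = $138,853.
The $118,253 per-incident cap binds; insurer pays $118,253.
Out of pocket: $140,353 − $118,253 = $22,100.

$22,100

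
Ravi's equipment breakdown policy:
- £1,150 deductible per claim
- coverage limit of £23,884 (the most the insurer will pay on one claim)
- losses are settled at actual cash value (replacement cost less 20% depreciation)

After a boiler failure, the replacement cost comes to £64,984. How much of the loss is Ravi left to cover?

Depreciate 20%: the covered value is £64,984 × 0.8 = £51,987.20.
After the deductible, £51,987.20 − £1,150 = £50,837.20 remains.
Since £50,837.20 > £23,884, the payout is capped at £23,884.
The business owner bears the rest of the original loss: £64,984 − £23,884 = £41,100.

£41,100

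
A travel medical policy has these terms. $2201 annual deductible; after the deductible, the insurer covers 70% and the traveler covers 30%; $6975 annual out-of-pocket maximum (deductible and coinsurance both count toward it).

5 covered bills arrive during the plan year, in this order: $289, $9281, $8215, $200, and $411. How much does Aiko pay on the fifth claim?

$38.80

Claim 1 ($289): all of it applies to the deductible. Cost to traveler: $289. OOP to date $289.
Claim 2 ($9281): $1912 finishes the deductible; $7369 goes to coinsurance; traveler's 30% is $2210.70. Traveler pays $4122.70; OOP now $4411.70.
Claim 3 ($8215): deductible met; 30% of $8215 = $2464.50. Cost to traveler: $2464.50. OOP to date $6876.20.
Claim 4 ($200): deductible met; 30% of $200 = $60. Cost to traveler: $60. OOP to date $6936.20.
Claim 5 ($411): deductible met; 30% of $411 = $123.30. Adding that to $6936.20 gives $7059.50, past the $6975 cap; traveler pays only $6975 − $6936.20 = $38.80.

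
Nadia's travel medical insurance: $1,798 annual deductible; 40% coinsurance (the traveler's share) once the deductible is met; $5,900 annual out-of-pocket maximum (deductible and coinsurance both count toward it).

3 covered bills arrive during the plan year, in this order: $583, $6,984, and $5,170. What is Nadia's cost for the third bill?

$1,794.40

Bill 1, $583: fully absorbed by the deductible. Traveler owes $583 (running OOP $583).
Bill 2, $6,984: deductible takes $1,215, $5,769 remains; 40% of $5,769 = $2,307.60. Cost to traveler: $3,522.60. OOP to date $4,105.60.
Bill 3, $5,170: deductible met; 40% of $5,170 = $2,068. Adding that to $4,105.60 gives $6,173.60, past the $5,900 cap; traveler pays only $5,900 − $4,105.60 = $1,794.40.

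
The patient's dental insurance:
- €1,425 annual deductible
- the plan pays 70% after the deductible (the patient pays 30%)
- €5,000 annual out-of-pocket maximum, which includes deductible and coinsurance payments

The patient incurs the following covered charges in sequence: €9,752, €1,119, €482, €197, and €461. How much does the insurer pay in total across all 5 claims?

Claim 1 (€9,752): €1,425 finishes the deductible; €8,327 goes to coinsurance; 30% of €8,327 = €2,498.10. Patient owes €3,923.10 (running OOP €3,923.10). Plan pays €9,752 − €3,923.10 = €5,828.90.
Claim 2 (€1,119): 30% coinsurance on €1,119 = €335.70. Patient pays €335.70; OOP now €4,258.80. Insurer: €1,119 − €335.70 = €783.30.
Claim 3 (€482): deductible met; 30% of €482 = €144.60. Cost to patient: €144.60. OOP to date €4,403.40. Insurer: €482 − €144.60 = €337.40.
Claim 4 (€197): 30% coinsurance on €197 = €59.10. Patient pays €59.10; OOP now €4,462.50. Insurer: €197 − €59.10 = €137.90.
Claim 5 (€461): deductible met; 30% of €461 = €138.30. Patient owes €138.30 (running OOP €4,600.80). Plan pays €461 − €138.30 = €322.70.
Insurer total = bills − patient's total = €12,011 − €4,600.80 = €7,410.20.

€7,410.20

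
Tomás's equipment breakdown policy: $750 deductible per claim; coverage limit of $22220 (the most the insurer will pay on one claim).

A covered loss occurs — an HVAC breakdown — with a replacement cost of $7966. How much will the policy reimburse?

$7216

After the deductible, $7966 − $750 = $7216 remains.
That's under the $22220 cap, so the insurer reimburses the full $7216.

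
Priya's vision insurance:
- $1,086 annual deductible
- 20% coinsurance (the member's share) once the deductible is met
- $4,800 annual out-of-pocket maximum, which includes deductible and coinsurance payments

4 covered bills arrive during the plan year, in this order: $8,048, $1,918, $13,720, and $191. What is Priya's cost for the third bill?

Bill 1, $8,048: deductible takes $1,086, $6,962 remains; coinsurance $6,962 × 20% = $1,392.40. Member owes $2,478.40 (running OOP $2,478.40).
Bill 2, $1,918: deductible already satisfied, so member's share is 20% × $1,918 = $383.60. Member pays $383.60; OOP now $2,862.
Bill 3, $13,720: deductible already satisfied, so member's share is 20% × $13,720 = $2,744. That would push OOP to $5,606, over the $4,800 cap, so member pays $4,800 − $2,862 = $1,938.

$1,938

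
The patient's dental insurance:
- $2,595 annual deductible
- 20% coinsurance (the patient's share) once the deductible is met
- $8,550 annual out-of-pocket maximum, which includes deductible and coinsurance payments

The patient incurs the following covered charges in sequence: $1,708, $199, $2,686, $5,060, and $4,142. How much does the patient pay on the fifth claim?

$828.40

#1 ($1,708): fully absorbed by the deductible. Patient owes $1,708 (running OOP $1,708).
#2 ($199): fully absorbed by the deductible. Cost to patient: $199. OOP to date $1,907.
#3 ($2,686): $688 to deductible, leaving $1,998; patient's 20% is $399.60. Patient owes $1,087.60 (running OOP $2,994.60).
#4 ($5,060): deductible met; 20% of $5,060 = $1,012. Patient pays $1,012; OOP now $4,006.60.
#5 ($4,142): deductible met; 20% of $4,142 = $828.40. Patient pays $828.40; OOP now $4,835.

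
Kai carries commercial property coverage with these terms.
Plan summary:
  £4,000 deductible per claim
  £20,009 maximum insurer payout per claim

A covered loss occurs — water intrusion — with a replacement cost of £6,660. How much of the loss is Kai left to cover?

£4,000

Less the £4,000 deductible: £6,660 − £4,000 = £2,660.
£2,660 ≤ £20,009, so the limit doesn't bind; insurer pays £2,660.
Business's share is the uncovered remainder: £6,660 − £2,660 = £4,000.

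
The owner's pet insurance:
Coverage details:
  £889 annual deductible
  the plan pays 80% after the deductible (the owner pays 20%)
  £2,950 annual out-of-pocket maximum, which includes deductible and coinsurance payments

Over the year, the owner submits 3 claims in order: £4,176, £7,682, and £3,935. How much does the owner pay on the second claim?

Claim 1 — £4,176: £889 to deductible, leaving £3,287; owner's 20% is £657.40. Owner owes £1,546.40 (running OOP £1,546.40).
Claim 2 — £7,682: deductible already satisfied, so owner's share is 20% × £7,682 = £1,536.40. OOP would hit £3,082.80 > £2,950, so the cap limits the owner to £2,950 − £1,546.40 = £1,403.60.

£1,403.60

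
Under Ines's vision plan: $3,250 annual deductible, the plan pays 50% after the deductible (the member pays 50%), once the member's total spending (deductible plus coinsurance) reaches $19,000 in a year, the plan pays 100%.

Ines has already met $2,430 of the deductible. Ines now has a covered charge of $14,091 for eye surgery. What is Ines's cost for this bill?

Remaining deductible: $3,250 − $2,430 = $820.
After the $820 deductible portion, $14,091 − $820 = $13,271 is subject to coinsurance.
Member's 50% share of $13,271 is $6,635.50.
Member responsibility before any cap: $820 + $6,635.50 = $7,455.50.
Total out-of-pocket so far would be $2,430 + $7,455.50 = $9,885.50, below the $19,000 cap — no reduction.

$7,455.50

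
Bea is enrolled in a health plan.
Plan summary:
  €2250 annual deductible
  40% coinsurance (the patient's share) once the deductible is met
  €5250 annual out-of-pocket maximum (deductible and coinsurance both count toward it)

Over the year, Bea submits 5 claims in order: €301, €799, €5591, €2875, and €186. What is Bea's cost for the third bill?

Claim 1 — €301: fully absorbed by the deductible. Cost to patient: €301. OOP to date €301.
Claim 2 — €799: entire amount goes to the deductible. Patient owes €799 (running OOP €1100).
Claim 3 — €5591: €1150 to deductible, leaving €4441; patient's 40% is €1776.40. Patient pays €2926.40; OOP now €4026.40.

€2926.40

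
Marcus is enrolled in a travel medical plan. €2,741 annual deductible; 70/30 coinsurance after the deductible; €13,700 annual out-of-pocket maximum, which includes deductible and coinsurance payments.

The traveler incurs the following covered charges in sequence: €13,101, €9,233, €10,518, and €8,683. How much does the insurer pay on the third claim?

#1 (€13,101): deductible takes €2,741, €10,360 remains; traveler's 30% is €3,108. Traveler owes €5,849 (running OOP €5,849). Insurer: €13,101 − €5,849 = €7,252.
#2 (€9,233): deductible already satisfied, so traveler's share is 30% × €9,233 = €2,769.90. Cost to traveler: €2,769.90. OOP to date €8,618.90. Plan pays €9,233 − €2,769.90 = €6,463.10.
#3 (€10,518): 30% coinsurance on €10,518 = €3,155.40. Traveler pays €3,155.40; OOP now €11,774.30. Plan pays €10,518 − €3,155.40 = €7,362.60.

€7,362.60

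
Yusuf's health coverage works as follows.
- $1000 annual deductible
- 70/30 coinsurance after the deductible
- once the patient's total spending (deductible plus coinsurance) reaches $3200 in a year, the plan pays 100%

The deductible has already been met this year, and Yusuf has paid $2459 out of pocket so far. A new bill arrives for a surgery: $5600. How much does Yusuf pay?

With the deductible met, the entire $5600 is subject to coinsurance.
Patient's 30% share of $5600 is $1680.
That would bring total out-of-pocket to $4139, past the $3200 cap. The patient is capped at $3200 − $2459 = $741 on this claim.

$741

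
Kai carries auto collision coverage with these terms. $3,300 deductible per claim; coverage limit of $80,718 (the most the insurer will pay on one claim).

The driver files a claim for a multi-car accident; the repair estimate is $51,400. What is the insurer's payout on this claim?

Less the $3,300 deductible: $51,400 − $3,300 = $48,100.
That's under the $80,718 cap, so the insurer reimburses the full $48,100.

$48,100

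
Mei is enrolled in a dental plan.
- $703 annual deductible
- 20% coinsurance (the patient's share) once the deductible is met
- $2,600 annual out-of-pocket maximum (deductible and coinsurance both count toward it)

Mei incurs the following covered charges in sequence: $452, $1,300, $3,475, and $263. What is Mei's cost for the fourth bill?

$52.60

Bill 1, $452: all of it applies to the deductible. Cost to patient: $452. OOP to date $452.
Bill 2, $1,300: $251 to deductible, leaving $1,049; patient's 20% is $209.80. Patient owes $460.80 (running OOP $912.80).
Bill 3, $3,475: 20% coinsurance on $3,475 = $695. Patient pays $695; OOP now $1,607.80.
Bill 4, $263: 20% coinsurance on $263 = $52.60. Patient pays $52.60; OOP now $1,660.40.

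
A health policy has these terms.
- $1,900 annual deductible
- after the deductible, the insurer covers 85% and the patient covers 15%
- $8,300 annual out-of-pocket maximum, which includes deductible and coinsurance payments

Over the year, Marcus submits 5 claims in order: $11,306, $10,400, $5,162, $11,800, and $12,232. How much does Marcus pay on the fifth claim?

$884.80

Claim 1 ($11,306): deductible takes $1,900, $9,406 remains; 15% of $9,406 = $1,410.90. Patient pays $3,310.90; OOP now $3,310.90.
Claim 2 ($10,400): deductible already satisfied, so patient's share is 15% × $10,400 = $1,560. Cost to patient: $1,560. OOP to date $4,870.90.
Claim 3 ($5,162): 15% coinsurance on $5,162 = $774.30. Patient pays $774.30; OOP now $5,645.20.
Claim 4 ($11,800): deductible met; 15% of $11,800 = $1,770. Patient pays $1,770; OOP now $7,415.20.
Claim 5 ($12,232): 15% coinsurance on $12,232 = $1,834.80. Adding that to $7,415.20 gives $9,250, past the $8,300 cap; patient pays only $8,300 − $7,415.20 = $884.80.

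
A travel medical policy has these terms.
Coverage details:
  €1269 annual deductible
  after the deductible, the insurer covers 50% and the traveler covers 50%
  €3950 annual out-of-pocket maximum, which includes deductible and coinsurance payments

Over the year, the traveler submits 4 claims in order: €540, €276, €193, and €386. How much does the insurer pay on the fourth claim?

Claim 1 (€540): all of it applies to the deductible. Traveler owes €540 (running OOP €540). Insurer: €540 − €540 = €0.
Claim 2 (€276): entire amount goes to the deductible. Traveler pays €276; OOP now €816. Insurer: €276 − €276 = €0.
Claim 3 (€193): fully absorbed by the deductible. Traveler owes €193 (running OOP €1009). Plan pays €193 − €193 = €0.
Claim 4 (€386): deductible takes €260, €126 remains; coinsurance €126 × 50% = €63. Traveler owes €323 (running OOP €1332). Insurer: €386 − €323 = €63.

€63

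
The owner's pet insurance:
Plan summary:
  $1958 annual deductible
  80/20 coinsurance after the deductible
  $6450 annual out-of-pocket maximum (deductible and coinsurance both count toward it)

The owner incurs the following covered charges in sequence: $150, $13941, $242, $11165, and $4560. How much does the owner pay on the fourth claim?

Claim 1 — $150: fully absorbed by the deductible. Cost to owner: $150. OOP to date $150.
Claim 2 — $13941: deductible takes $1808, $12133 remains; 20% of $12133 = $2426.60. Owner owes $4234.60 (running OOP $4384.60).
Claim 3 — $242: 20% coinsurance on $242 = $48.40. Owner owes $48.40 (running OOP $4433).
Claim 4 — $11165: deductible met; 20% of $11165 = $2233. Adding that to $4433 gives $6666, past the $6450 cap; owner pays only $6450 − $4433 = $2017.

$2017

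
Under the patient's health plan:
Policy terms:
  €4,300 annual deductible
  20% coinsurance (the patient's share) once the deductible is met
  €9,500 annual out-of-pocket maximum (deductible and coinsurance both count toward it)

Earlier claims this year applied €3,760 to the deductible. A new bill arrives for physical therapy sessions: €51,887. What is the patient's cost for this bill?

€5,740

€3,760 of the €4,300 deductible is already met, leaving €540.
That leaves €51,887 − €540 = €51,347 for coinsurance.
Coinsurance: €51,347 × 20% = €10,269.40.
Patient responsibility before any cap: €540 + €10,269.40 = €10,809.40.
Year-to-date out-of-pocket would reach €3,760 + €10,809.40 = €14,569.40, above the €9,500 maximum, so the patient pays only €9,500 − €3,760 = €5,740.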